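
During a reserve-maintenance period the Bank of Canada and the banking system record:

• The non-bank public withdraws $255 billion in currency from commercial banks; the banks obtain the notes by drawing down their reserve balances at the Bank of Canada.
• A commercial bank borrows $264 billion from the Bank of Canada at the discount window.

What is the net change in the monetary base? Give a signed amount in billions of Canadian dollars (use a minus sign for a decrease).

Currency withdrawal $255 billion: just a shift between currency and reserves — both are base money → 0.
Discount-window loan $264 billion: Bank of Canada balance sheet expands → +$264B.
Net: 0 + 264 = +$264 billion.

+$264 billion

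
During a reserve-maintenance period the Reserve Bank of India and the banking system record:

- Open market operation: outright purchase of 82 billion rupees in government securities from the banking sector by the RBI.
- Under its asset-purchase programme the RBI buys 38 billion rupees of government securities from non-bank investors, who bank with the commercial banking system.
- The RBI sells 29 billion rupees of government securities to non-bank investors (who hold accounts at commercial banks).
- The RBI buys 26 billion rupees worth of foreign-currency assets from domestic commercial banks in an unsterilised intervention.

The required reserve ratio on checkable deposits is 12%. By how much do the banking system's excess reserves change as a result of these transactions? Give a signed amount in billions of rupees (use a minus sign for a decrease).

OMO purchase (from banks) 82 billion rupees: reserves +82B, deposits 0.
Asset purchase (from non-banks) 38 billion rupees: reserves +38B, deposits +38B.
Asset sale (to non-banks) 29 billion rupees: reserves −29B, deposits −29B.
FX purchase 26 billion rupees: reserves +26B, deposits 0.
Totals: Δreserves = +117B, Δdeposits = +9B.
Δrequired reserves = 12% × +9B = +1.08B.
Δexcess reserves = Δreserves − Δrequired = +117B − (+1.08B) = +115.92 billion.

+115.92 billion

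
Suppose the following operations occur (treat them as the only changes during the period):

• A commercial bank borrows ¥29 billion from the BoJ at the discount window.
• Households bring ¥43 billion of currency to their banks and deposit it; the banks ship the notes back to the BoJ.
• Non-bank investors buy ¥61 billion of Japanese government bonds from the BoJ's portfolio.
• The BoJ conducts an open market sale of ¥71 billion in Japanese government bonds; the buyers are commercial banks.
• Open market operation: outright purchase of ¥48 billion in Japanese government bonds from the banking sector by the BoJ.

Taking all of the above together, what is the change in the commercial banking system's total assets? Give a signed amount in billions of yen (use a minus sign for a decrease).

BoJ balance sheet:
  Assets:      Securities −¥84B, Loans to banks +¥29B
  Liabilities: Bank reserves −¥12B, Currency in circulation −¥43B
Commercial banking system:
  Assets:      Reserves at CB −¥12B, Securities +¥23B
  Liabilities: Checkable deposits −¥18B, Borrowings from CB +¥29B
Change in total bank assets = +¥11 billion.

+¥11 billion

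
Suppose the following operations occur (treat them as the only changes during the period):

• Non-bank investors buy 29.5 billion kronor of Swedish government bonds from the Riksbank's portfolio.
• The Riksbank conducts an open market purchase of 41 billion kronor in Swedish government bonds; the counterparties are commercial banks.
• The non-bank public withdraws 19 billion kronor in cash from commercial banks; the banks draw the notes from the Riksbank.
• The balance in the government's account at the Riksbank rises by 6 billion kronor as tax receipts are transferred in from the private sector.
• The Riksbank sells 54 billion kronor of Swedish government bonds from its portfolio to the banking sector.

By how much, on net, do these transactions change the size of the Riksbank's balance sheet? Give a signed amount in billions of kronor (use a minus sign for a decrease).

-42.5 billion

Asset sale (to non-banks) 29.5 billion kronor: a Riksbank asset is shed → −29.5B.
OMO purchase (from banks) 41 billion kronor: a Riksbank asset is acquired → +41B.
Currency withdrawal 19 billion kronor: only the composition of liabilities changes → 0.
Government account inflow 6 billion kronor: only the composition of liabilities changes → 0.
OMO sale (to banks) 54 billion kronor: a Riksbank asset is shed → −54B.
Net: −29.5 + 41 + 0 + 0 − 54 = -42.5 billion.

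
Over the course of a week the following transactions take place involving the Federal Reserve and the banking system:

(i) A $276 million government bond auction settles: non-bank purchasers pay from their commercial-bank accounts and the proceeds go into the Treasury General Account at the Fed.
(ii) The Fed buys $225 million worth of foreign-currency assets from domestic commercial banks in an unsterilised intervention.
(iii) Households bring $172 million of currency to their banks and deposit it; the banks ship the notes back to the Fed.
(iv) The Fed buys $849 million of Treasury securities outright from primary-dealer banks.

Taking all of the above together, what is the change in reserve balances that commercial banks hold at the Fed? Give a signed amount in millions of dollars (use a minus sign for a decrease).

Fed balance sheet:
  Assets:      Securities +$849M, Foreign assets +$225M
  Liabilities: Bank reserves +$970M, Currency in circulation −$172M, Government deposits +$276M
Commercial banking system:
  Assets:      Reserves at CB +$970M, Securities −$849M, Foreign assets −$225M
  Liabilities: Checkable deposits −$104M
So the change in reserve balances that commercial banks hold at the Fed is +$970 million.

+$970 million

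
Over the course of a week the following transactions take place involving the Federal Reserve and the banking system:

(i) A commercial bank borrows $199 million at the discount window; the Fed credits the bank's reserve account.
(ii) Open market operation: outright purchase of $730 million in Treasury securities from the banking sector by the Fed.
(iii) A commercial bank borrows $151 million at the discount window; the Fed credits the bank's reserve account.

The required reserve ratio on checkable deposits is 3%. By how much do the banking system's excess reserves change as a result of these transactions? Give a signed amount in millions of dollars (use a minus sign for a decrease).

Discount-window loan $199 million: reserves +$199M, deposits 0.
OMO purchase (from banks) $730 million: reserves +$730M, deposits 0.
Discount-window loan $151 million: reserves +$151M, deposits 0.
Totals: Δreserves = +$1080M, Δdeposits = 0.
Δrequired reserves = 3% × 0 = 0.
Δexcess reserves = Δreserves − Δrequired = +$1080M − (0) = +$1080 million.

+$1080 million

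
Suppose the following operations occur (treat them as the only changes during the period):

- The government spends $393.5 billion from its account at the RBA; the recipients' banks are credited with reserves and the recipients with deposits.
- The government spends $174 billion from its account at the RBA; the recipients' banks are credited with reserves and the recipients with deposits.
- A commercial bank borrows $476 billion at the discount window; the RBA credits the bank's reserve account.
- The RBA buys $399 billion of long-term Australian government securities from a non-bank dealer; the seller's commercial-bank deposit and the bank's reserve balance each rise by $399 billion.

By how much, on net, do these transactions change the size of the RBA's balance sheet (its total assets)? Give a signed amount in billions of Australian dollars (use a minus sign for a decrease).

+$875 billion

RBA balance sheet:
  Assets:      Securities +$399B, Loans to banks +$476B
  Liabilities: Bank reserves +$1442.5B, Government deposits −$567.5B
Commercial banking system:
  Assets:      Reserves at CB +$1442.5B
  Liabilities: Checkable deposits +$966.5B, Borrowings from CB +$476B
Change in total RBA assets = +$875 billion.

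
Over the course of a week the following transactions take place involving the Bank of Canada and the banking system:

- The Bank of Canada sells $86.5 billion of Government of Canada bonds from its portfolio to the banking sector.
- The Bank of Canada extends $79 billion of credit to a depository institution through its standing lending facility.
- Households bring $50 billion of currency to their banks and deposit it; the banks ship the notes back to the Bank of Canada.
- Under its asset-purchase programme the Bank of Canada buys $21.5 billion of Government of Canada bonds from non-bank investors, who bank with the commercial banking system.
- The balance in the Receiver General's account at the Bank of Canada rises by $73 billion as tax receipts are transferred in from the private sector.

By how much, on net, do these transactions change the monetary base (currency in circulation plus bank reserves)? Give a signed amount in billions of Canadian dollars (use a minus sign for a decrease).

Bank of Canada balance sheet:
  Assets:      Securities −$65B, Loans to banks +$79B
  Liabilities: Bank reserves −$9B, Currency in circulation −$50B, Government deposits +$73B
Commercial banking system:
  Assets:      Reserves at CB −$9B, Securities +$86.5B
  Liabilities: Checkable deposits −$1.5B, Borrowings from CB +$79B
Monetary base = currency + reserves: −$50B + (−$9B) = -$59 billion.

-$59 billion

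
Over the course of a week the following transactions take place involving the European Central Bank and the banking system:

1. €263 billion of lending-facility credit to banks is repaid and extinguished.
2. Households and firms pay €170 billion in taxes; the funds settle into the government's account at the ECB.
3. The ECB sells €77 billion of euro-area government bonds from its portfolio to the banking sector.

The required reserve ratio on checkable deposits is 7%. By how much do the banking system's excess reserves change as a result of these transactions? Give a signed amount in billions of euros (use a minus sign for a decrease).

Discount-window repayment €263 billion: reserves −€263B, deposits 0.
Government account inflow €170 billion: reserves −€170B, deposits −€170B.
OMO sale (to banks) €77 billion: reserves −€77B, deposits 0.
Totals: Δreserves = −€510B, Δdeposits = −€170B.
Δrequired reserves = 7% × −€170B = −€11.9B.
Δexcess reserves = Δreserves − Δrequired = −€510B − (−€11.9B) = -€498.1 billion.

-€498.1 billion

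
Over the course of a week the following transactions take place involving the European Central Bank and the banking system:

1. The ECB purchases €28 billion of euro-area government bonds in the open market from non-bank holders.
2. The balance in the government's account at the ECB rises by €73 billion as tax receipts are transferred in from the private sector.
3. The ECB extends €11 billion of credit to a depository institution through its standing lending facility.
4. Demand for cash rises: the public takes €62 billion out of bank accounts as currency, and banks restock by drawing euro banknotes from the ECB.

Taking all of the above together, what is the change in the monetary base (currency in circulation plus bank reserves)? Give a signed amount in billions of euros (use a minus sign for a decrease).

Asset purchase (from non-banks) €28 billion: ECB balance sheet expands → +€28B.
Government account inflow €73 billion: reserves shift to a non-base liability → −€73B.
Discount-window loan €11 billion: ECB balance sheet expands → +€11B.
Currency withdrawal €62 billion: just a shift between currency and reserves — both are base money → 0.
Net: 28 − 73 + 11 + 0 = -€34 billion.

-€34 billion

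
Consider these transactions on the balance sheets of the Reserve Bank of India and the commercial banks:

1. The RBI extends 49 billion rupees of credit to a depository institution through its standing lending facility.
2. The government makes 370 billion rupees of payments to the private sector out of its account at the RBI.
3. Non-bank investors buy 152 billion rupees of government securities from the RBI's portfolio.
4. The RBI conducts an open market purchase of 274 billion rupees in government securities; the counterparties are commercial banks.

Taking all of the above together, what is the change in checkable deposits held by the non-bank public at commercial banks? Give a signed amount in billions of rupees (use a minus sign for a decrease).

RBI balance sheet:
  Assets:      Securities +122B, Loans to banks +49B
  Liabilities: Bank reserves +541B, Government deposits −370B
Commercial banking system:
  Assets:      Reserves at CB +541B, Securities −274B
  Liabilities: Checkable deposits +218B, Borrowings from CB +49B
So the change in checkable deposits held by the non-bank public at commercial banks is +218 billion.

+218 billion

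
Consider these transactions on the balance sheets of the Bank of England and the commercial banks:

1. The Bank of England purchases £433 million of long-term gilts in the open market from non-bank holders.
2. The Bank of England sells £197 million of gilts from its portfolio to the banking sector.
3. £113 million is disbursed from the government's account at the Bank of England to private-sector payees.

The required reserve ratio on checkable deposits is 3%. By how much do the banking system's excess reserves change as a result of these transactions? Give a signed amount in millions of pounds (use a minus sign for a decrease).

+£332.62 million

Asset purchase (from non-banks) £433 million: reserves +£433M, deposits +£433M.
OMO sale (to banks) £197 million: reserves −£197M, deposits 0.
Government spending £113 million: reserves +£113M, deposits +£113M.
Totals: Δreserves = +£349M, Δdeposits = +£546M.
Δrequired reserves = 3% × +£546M = +£16.38M.
Δexcess reserves = Δreserves − Δrequired = +£349M − (+£16.38M) = +£332.62 million.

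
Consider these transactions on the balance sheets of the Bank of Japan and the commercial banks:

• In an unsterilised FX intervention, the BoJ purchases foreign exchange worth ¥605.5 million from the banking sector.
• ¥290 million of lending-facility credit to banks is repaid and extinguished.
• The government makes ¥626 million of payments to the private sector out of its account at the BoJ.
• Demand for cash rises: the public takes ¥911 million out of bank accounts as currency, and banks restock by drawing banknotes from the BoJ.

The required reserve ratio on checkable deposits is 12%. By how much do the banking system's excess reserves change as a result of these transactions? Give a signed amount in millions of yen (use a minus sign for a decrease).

FX purchase ¥605.5 million: reserves +¥605.5M, deposits 0.
Discount-window repayment ¥290 million: reserves −¥290M, deposits 0.
Government spending ¥626 million: reserves +¥626M, deposits +¥626M.
Currency withdrawal ¥911 million: reserves −¥911M, deposits −¥911M.
Totals: Δreserves = +¥30.5M, Δdeposits = −¥285M.
Δrequired reserves = 12% × −¥285M = −¥34.2M.
Δexcess reserves = Δreserves − Δrequired = +¥30.5M − (−¥34.2M) = +¥64.7 million.

+¥64.7 million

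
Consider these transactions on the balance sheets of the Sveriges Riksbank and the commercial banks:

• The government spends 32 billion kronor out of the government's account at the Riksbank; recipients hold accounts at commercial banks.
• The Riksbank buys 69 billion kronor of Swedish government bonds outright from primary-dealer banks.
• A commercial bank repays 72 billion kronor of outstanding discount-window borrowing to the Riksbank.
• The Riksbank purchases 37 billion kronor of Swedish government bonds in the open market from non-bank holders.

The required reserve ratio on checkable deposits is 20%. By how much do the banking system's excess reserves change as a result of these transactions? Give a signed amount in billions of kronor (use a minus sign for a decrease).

+52.2 billion

Government spending 32 billion kronor: reserves +32B, deposits +32B.
OMO purchase (from banks) 69 billion kronor: reserves +69B, deposits 0.
Discount-window repayment 72 billion kronor: reserves −72B, deposits 0.
Asset purchase (from non-banks) 37 billion kronor: reserves +37B, deposits +37B.
Totals: Δreserves = +66B, Δdeposits = +69B.
Δrequired reserves = 20% × +69B = +13.8B.
Δexcess reserves = Δreserves − Δrequired = +66B − (+13.8B) = +52.2 billion.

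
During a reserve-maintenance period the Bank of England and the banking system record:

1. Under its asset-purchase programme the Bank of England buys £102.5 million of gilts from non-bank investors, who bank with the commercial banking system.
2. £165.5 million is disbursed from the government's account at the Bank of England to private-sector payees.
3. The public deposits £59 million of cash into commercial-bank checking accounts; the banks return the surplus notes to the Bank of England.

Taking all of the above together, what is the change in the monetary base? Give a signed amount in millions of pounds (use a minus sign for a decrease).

Bank of England balance sheet:
  Assets:      Securities +£102.5M
  Liabilities: Bank reserves +£327M, Currency in circulation −£59M, Government deposits −£165.5M
Commercial banking system:
  Assets:      Reserves at CB +£327M
  Liabilities: Checkable deposits +£327M
Monetary base = currency + reserves: −£59M + (+£327M) = +£268 million.

+£268 million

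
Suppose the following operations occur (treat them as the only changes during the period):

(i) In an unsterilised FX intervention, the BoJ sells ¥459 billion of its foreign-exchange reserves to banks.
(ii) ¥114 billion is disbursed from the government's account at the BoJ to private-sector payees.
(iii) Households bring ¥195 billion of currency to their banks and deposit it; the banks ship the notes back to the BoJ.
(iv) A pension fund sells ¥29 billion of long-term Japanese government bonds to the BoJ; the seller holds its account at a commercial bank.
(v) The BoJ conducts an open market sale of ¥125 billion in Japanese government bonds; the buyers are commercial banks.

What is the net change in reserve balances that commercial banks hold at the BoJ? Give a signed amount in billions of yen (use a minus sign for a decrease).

-¥246 billion

BoJ balance sheet:
  Assets:      Securities −¥96B, Foreign assets −¥459B
  Liabilities: Bank reserves −¥246B, Currency in circulation −¥195B, Government deposits −¥114B
So the change in reserve balances that commercial banks hold at the BoJ is -¥246 billion.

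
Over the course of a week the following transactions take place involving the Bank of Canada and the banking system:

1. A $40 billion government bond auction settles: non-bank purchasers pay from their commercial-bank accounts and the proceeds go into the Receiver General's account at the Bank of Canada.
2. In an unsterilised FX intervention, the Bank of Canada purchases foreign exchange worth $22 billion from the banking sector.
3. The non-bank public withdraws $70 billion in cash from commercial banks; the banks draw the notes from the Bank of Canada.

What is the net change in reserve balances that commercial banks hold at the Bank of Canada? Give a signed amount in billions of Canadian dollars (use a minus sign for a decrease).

-$88 billion

Government account inflow $40 billion: funds move from bank reserves into the government account → −$40B.
FX purchase $22 billion: the Bank of Canada pays by crediting reserve accounts → +$22B.
Currency withdrawal $70 billion: banks swap reserves for currency → −$70B.
Net: −40 + 22 − 70 = -$88 billion.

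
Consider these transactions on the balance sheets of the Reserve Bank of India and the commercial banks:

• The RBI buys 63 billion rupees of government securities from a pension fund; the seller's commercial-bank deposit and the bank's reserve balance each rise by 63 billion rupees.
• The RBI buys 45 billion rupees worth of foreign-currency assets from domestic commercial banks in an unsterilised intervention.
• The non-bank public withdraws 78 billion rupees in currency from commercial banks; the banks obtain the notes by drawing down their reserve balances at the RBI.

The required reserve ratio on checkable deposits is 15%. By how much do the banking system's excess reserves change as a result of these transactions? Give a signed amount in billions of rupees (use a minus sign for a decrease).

Asset purchase (from non-banks) 63 billion rupees: reserves +63B, deposits +63B.
FX purchase 45 billion rupees: reserves +45B, deposits 0.
Currency withdrawal 78 billion rupees: reserves −78B, deposits −78B.
Totals: Δreserves = +30B, Δdeposits = −15B.
Δrequired reserves = 15% × −15B = −2.25B.
Δexcess reserves = Δreserves − Δrequired = +30B − (−2.25B) = +32.25 billion.

+32.25 billion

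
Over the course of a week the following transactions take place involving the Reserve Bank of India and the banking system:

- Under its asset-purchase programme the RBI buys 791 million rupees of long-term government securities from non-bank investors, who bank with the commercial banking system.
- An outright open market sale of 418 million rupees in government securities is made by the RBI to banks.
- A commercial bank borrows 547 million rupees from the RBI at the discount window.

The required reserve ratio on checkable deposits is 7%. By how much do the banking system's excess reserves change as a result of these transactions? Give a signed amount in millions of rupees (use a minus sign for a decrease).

+864.63 million

Asset purchase (from non-banks) 791 million rupees: reserves +791M, deposits +791M.
OMO sale (to banks) 418 million rupees: reserves −418M, deposits 0.
Discount-window loan 547 million rupees: reserves +547M, deposits 0.
Totals: Δreserves = +920M, Δdeposits = +791M.
Δrequired reserves = 7% × +791M = +55.37M.
Δexcess reserves = Δreserves − Δrequired = +920M − (+55.37M) = +864.63 million.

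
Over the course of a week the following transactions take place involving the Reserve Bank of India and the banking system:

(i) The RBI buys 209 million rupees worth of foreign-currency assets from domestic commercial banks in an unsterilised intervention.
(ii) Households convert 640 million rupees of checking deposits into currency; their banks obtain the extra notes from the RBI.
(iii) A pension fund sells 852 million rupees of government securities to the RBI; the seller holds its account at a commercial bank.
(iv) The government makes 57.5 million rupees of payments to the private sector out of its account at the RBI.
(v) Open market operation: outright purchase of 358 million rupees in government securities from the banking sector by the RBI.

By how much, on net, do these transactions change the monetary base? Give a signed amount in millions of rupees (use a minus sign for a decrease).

+1476.5 million

FX purchase 209 million rupees: RBI balance sheet expands → +209M.
Currency withdrawal 640 million rupees: just a shift between currency and reserves — both are base money → 0.
Asset purchase (from non-banks) 852 million rupees: RBI balance sheet expands → +852M.
Government spending 57.5 million rupees: a non-base liability converts back to reserves → +57.5M.
OMO purchase (from banks) 358 million rupees: RBI balance sheet expands → +358M.
Net: 209 + 0 + 852 + 57.5 + 358 = +1476.5 million.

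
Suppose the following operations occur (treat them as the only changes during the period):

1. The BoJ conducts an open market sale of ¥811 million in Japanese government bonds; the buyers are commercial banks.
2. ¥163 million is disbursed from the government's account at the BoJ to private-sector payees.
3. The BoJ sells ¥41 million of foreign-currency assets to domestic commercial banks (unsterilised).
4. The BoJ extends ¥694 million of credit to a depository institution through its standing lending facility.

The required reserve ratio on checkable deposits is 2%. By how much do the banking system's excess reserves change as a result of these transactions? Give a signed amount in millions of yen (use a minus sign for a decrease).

OMO sale (to banks) ¥811 million: reserves −¥811M, deposits 0.
Government spending ¥163 million: reserves +¥163M, deposits +¥163M.
FX sale ¥41 million: reserves −¥41M, deposits 0.
Discount-window loan ¥694 million: reserves +¥694M, deposits 0.
Totals: Δreserves = +¥5M, Δdeposits = +¥163M.
Δrequired reserves = 2% × +¥163M = +¥3.26M.
Δexcess reserves = Δreserves − Δrequired = +¥5M − (+¥3.26M) = +¥1.74 million.

+¥1.74 million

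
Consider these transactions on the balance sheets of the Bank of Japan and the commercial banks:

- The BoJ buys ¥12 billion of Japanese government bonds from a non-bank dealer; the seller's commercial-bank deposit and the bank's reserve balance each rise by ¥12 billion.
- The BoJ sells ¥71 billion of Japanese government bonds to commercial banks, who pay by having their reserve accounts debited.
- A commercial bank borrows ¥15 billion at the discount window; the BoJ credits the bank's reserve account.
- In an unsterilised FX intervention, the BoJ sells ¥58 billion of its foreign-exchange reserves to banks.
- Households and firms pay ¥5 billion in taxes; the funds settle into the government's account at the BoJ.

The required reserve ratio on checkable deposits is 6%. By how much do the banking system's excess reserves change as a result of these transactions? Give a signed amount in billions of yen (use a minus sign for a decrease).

Asset purchase (from non-banks) ¥12 billion: reserves +¥12B, deposits +¥12B.
OMO sale (to banks) ¥71 billion: reserves −¥71B, deposits 0.
Discount-window loan ¥15 billion: reserves +¥15B, deposits 0.
FX sale ¥58 billion: reserves −¥58B, deposits 0.
Government account inflow ¥5 billion: reserves −¥5B, deposits −¥5B.
Totals: Δreserves = −¥107B, Δdeposits = +¥7B.
Δrequired reserves = 6% × +¥7B = +¥0.42B.
Δexcess reserves = Δreserves − Δrequired = −¥107B − (+¥0.42B) = -¥107.42 billion.

-¥107.42 billion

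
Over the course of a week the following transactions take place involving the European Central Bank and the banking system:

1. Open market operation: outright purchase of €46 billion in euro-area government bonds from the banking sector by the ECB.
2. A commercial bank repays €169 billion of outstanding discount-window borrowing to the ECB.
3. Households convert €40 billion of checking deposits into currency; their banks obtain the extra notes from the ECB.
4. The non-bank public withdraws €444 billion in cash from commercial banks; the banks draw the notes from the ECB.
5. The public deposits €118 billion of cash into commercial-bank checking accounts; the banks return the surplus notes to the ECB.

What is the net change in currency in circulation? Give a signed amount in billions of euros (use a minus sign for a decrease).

+€366 billion

OMO purchase (from banks) €46 billion: no currency enters or leaves circulation → 0.
Discount-window repayment €169 billion: no currency enters or leaves circulation → 0.
Currency withdrawal €40 billion: notes leave the central bank → +€40B.
Currency withdrawal €444 billion: notes leave the central bank → +€444B.
Currency deposit €118 billion: notes return to the central bank → −€118B.
Net: 0 + 0 + 40 + 444 − 118 = +€366 billion.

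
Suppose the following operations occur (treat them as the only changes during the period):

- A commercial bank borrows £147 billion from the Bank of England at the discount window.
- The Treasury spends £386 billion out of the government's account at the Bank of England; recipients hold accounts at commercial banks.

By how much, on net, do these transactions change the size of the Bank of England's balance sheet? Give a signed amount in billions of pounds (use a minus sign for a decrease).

Bank of England balance sheet:
  Assets:      Loans to banks +£147B
  Liabilities: Bank reserves +£533B, Government deposits −£386B
Commercial banking system:
  Assets:      Reserves at CB +£533B
  Liabilities: Checkable deposits +£386B, Borrowings from CB +£147B
Change in total Bank of England assets = +£147 billion.

+£147 billion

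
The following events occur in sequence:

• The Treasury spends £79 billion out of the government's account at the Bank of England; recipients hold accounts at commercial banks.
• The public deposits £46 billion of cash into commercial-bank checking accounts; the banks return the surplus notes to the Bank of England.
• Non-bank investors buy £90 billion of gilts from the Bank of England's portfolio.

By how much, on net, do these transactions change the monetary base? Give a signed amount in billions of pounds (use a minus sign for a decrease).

-£11 billion

Bank of England balance sheet:
  Assets:      Securities −£90B
  Liabilities: Bank reserves +£35B, Currency in circulation −£46B, Government deposits −£79B
Commercial banking system:
  Assets:      Reserves at CB +£35B
  Liabilities: Checkable deposits +£35B
Monetary base = currency + reserves: −£46B + (+£35B) = -£11 billion.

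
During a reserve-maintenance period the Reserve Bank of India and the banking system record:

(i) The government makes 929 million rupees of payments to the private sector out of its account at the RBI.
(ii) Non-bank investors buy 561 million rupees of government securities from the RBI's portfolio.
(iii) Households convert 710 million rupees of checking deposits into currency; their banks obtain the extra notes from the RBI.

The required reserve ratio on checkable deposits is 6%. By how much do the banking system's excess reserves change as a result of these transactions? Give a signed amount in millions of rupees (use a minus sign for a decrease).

-321.48 million

Government spending 929 million rupees: reserves +929M, deposits +929M.
Asset sale (to non-banks) 561 million rupees: reserves −561M, deposits −561M.
Currency withdrawal 710 million rupees: reserves −710M, deposits −710M.
Totals: Δreserves = −342M, Δdeposits = −342M.
Δrequired reserves = 6% × −342M = −20.52M.
Δexcess reserves = Δreserves − Δrequired = −342M − (−20.52M) = -321.48 million.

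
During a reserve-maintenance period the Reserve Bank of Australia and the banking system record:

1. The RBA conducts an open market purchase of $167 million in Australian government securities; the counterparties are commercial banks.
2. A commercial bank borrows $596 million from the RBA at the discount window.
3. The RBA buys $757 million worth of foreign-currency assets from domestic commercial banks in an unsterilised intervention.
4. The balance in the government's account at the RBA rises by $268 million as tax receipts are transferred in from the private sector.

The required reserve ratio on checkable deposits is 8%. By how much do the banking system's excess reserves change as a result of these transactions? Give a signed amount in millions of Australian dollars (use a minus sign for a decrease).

+$1273.44 million

OMO purchase (from banks) $167 million: reserves +$167M, deposits 0.
Discount-window loan $596 million: reserves +$596M, deposits 0.
FX purchase $757 million: reserves +$757M, deposits 0.
Government account inflow $268 million: reserves −$268M, deposits −$268M.
Totals: Δreserves = +$1252M, Δdeposits = −$268M.
Δrequired reserves = 8% × −$268M = −$21.44M.
Δexcess reserves = Δreserves − Δrequired = +$1252M − (−$21.44M) = +$1273.44 million.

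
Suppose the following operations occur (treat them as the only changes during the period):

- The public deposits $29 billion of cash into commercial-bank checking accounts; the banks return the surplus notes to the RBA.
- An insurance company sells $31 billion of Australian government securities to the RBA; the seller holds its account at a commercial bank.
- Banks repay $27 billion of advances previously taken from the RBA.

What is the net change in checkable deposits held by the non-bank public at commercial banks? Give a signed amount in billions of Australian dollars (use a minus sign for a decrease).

+$60 billion

Currency deposit $29 billion: non-bank counterparties' bank balances rise → +$29B.
Asset purchase (from non-banks) $31 billion: non-bank counterparties' bank balances rise → +$31B.
Discount-window repayment $27 billion: the counterparty is a bank, so public deposits are unchanged → 0.
Net: 29 + 31 + 0 = +$60 billion.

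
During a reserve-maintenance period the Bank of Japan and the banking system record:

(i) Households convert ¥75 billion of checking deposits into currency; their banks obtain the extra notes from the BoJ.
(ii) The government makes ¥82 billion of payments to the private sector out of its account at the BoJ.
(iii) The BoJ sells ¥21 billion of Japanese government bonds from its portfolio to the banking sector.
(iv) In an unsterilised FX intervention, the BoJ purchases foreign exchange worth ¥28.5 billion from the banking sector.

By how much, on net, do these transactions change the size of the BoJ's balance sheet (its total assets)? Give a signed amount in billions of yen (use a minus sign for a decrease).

+¥7.5 billion

Currency withdrawal ¥75 billion: only the composition of liabilities changes → 0.
Government spending ¥82 billion: only the composition of liabilities changes → 0.
OMO sale (to banks) ¥21 billion: a BoJ asset is shed → −¥21B.
FX purchase ¥28.5 billion: a BoJ asset is acquired → +¥28.5B.
Net: 0 + 0 − 21 + 28.5 = +¥7.5 billion.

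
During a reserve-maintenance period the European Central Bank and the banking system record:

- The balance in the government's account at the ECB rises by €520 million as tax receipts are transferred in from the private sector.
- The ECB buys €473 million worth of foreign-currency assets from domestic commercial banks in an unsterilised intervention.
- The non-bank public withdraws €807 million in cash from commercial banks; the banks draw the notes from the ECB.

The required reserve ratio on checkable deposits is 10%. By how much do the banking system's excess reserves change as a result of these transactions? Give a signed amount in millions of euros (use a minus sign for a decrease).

-€721.3 million

Government account inflow €520 million: reserves −€520M, deposits −€520M.
FX purchase €473 million: reserves +€473M, deposits 0.
Currency withdrawal €807 million: reserves −€807M, deposits −€807M.
Totals: Δreserves = −€854M, Δdeposits = −€1327M.
Δrequired reserves = 10% × −€1327M = −€132.7M.
Δexcess reserves = Δreserves − Δrequired = −€854M − (−€132.7M) = -€721.3 million.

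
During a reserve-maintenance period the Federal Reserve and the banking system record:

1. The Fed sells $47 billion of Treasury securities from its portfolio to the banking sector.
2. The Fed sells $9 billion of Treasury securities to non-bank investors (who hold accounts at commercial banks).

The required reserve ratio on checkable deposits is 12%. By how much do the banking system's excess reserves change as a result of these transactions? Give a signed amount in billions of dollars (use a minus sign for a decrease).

-$54.92 billion

OMO sale (to banks) $47 billion: reserves −$47B, deposits 0.
Asset sale (to non-banks) $9 billion: reserves −$9B, deposits −$9B.
Totals: Δreserves = −$56B, Δdeposits = −$9B.
Δrequired reserves = 12% × −$9B = −$1.08B.
Δexcess reserves = Δreserves − Δrequired = −$56B − (−$1.08B) = -$54.92 billion.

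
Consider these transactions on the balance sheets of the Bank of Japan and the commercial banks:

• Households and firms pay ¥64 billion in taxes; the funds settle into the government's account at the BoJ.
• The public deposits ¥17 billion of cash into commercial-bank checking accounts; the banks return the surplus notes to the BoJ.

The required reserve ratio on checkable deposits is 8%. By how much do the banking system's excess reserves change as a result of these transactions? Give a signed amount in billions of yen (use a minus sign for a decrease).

-¥43.24 billion

Government account inflow ¥64 billion: reserves −¥64B, deposits −¥64B.
Currency deposit ¥17 billion: reserves +¥17B, deposits +¥17B.
Totals: Δreserves = −¥47B, Δdeposits = −¥47B.
Δrequired reserves = 8% × −¥47B = −¥3.76B.
Δexcess reserves = Δreserves − Δrequired = −¥47B − (−¥3.76B) = -¥43.24 billion.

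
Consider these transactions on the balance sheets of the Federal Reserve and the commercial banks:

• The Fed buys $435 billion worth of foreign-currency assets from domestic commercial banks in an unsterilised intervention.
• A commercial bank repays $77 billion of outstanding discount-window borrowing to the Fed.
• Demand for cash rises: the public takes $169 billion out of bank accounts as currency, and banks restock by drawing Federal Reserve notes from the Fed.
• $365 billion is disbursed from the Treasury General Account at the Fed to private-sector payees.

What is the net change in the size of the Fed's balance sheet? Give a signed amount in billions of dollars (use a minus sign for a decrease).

FX purchase $435 billion: a Fed asset is acquired → +$435B.
Discount-window repayment $77 billion: a Fed asset is shed → −$77B.
Currency withdrawal $169 billion: only the composition of liabilities changes → 0.
Government spending $365 billion: only the composition of liabilities changes → 0.
Net: 435 − 77 + 0 + 0 = +$358 billion.

+$358 billion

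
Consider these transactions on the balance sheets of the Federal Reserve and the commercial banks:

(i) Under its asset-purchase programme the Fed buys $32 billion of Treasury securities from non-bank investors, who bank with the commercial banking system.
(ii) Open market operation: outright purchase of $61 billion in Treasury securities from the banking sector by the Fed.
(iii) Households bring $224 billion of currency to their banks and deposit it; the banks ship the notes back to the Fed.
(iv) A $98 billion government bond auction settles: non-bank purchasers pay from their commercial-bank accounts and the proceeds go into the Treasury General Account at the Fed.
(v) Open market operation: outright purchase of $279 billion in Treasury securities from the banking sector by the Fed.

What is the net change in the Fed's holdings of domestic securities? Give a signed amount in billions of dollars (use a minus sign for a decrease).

Fed balance sheet:
  Assets:      Securities +$372B
  Liabilities: Bank reserves +$498B, Currency in circulation −$224B, Government deposits +$98B
Commercial banking system:
  Assets:      Reserves at CB +$498B, Securities −$340B
  Liabilities: Checkable deposits +$158B
So the change in the Fed's holdings of domestic securities is +$372 billion.

+$372 billion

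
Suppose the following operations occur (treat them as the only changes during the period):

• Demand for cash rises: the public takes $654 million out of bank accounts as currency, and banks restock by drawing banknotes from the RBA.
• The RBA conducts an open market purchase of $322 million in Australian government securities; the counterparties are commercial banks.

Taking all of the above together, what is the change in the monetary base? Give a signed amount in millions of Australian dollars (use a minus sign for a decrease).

+$322 million

Currency withdrawal $654 million: just a shift between currency and reserves — both are base money → 0.
OMO purchase (from banks) $322 million: RBA balance sheet expands → +$322M.
Net: 0 + 322 = +$322 million.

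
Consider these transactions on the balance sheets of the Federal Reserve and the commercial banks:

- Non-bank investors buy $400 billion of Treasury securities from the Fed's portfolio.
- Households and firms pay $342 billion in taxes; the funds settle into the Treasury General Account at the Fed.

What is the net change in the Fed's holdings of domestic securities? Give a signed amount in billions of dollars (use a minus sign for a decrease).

-$400 billion

Fed balance sheet:
  Assets:      Securities −$400B
  Liabilities: Bank reserves −$742B, Government deposits +$342B
Commercial banking system:
  Assets:      Reserves at CB −$742B
  Liabilities: Checkable deposits −$742B
So the change in the Fed's holdings of domestic securities is -$400 billion.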